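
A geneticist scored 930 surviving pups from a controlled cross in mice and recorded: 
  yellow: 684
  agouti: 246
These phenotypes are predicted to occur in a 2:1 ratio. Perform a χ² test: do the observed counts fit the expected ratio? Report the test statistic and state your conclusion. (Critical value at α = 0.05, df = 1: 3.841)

The 2:1 ratio has 3 parts, so with N = 930 the expected counts are:
  yellow: 930 × 2/3 = 620
  agouti: 930 × 1/3 = 310
χ² = Σ (O − E)² / E
  yellow: (684 − 620)² / 620 = 6.6065
  agouti: (246 − 310)² / 310 = 13.2129
χ² = 6.6065 + 13.2129 = 19.8194 ≈ 19.819
Degrees of freedom = 2 − 1 = 1; critical value at α = 0.05 is 3.841.
Since 19.819 > 3.841, we reject the null hypothesis — the data do not fit the 2:1 ratio.

19.819; not consistent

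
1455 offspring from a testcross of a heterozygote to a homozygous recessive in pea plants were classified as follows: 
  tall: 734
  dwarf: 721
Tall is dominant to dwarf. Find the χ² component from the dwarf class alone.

A testcross of a heterozygote (Aa × aa) gives a 1:1 phenotypic ratio.
Total ratio parts = 2. Expected numbers out of 1455:
  tall: 1455 × 1/2 = 727.5
  dwarf: 1455 × 1/2 = 727.5
Contribution of dwarf: (721 − 727.5)² / 727.5 = 0.0581

0.058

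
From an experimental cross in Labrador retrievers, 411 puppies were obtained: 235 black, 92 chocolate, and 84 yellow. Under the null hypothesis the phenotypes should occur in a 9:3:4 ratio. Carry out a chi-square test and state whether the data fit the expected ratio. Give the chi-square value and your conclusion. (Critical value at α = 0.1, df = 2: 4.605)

6.380; not consistent

Total ratio parts = 16. Expected numbers out of 411:
  black: 411 × 9/16 = 231.1875
  chocolate: 411 × 3/16 = 77.0625
  yellow: 411 × 4/16 = 102.75
χ² = Σ (O − E)² / E
  black: (235 − 231.1875)² / 231.1875 = 0.0629
  chocolate: (92 − 77.0625)² / 77.0625 = 2.8954
  yellow: (84 − 102.75)² / 102.75 = 3.4215
χ² = 0.0629 + 2.8954 + 3.4215 = 6.3798 ≈ 6.380
Degrees of freedom = 3 − 1 = 2; critical value at α = 0.1 is 4.605.
Since 6.380 > 4.605, we reject the null hypothesis — the data do not fit the 9:3:4 ratio.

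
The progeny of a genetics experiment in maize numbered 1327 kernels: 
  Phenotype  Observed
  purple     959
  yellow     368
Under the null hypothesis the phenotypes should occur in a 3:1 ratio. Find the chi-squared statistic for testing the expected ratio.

5.281

Under the 3:1 hypothesis (Σ ratio = 4, N = 1327):
  purple: 1327 × 3/4 = 995.25
  yellow: 1327 × 1/4 = 331.75
χ² = Σ (O − E)² / E
  purple: (959 − 995.25)² / 995.25 = 1.3203
  yellow: (368 − 331.75)² / 331.75 = 3.9610
χ² = 1.3203 + 3.9610 = 5.2813 ≈ 5.281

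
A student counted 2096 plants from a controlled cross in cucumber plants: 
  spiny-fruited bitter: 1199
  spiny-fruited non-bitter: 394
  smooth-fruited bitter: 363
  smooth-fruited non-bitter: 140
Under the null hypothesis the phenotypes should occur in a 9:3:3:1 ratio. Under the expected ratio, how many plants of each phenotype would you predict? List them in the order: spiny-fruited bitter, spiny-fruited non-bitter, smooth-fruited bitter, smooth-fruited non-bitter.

Expected counts for N = 2096 under a 9:3:3:1 ratio (total parts = 16):
  spiny-fruited bitter: 2096 × 9/16 = 1179
  spiny-fruited non-bitter: 2096 × 3/16 = 393
  smooth-fruited bitter: 2096 × 3/16 = 393
  smooth-fruited non-bitter: 2096 × 1/16 = 131

1179, 393, 393, 131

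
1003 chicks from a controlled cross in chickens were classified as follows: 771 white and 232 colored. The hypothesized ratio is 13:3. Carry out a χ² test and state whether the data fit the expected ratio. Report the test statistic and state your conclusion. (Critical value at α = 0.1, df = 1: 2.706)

Expected counts for N = 1003 under a 13:3 ratio (total parts = 16):
  white: 1003 × 13/16 = 814.9375
  colored: 1003 × 3/16 = 188.0625
χ² = Σ (O − E)² / E
  white: (771 − 814.9375)² / 814.9375 = 2.3689
  colored: (232 − 188.0625)² / 188.0625 = 10.2652
χ² = 2.3689 + 10.2652 = 12.6341 ≈ 12.634
Degrees of freedom = 2 − 1 = 1; critical value at α = 0.1 is 2.706.
Since 12.634 > 2.706, we reject the null hypothesis — the data do not fit the 13:3 ratio.

12.634; not consistent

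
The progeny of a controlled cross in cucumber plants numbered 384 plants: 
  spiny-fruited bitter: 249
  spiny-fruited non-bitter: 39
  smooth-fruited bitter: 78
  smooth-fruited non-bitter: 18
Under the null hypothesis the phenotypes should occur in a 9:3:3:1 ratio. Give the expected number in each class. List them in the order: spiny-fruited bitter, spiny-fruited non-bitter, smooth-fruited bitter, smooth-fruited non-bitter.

Total ratio parts = 16. Expected numbers out of 384:
  spiny-fruited bitter: 384 × 9/16 = 216
  spiny-fruited non-bitter: 384 × 3/16 = 72
  smooth-fruited bitter: 384 × 3/16 = 72
  smooth-fruited non-bitter: 384 × 1/16 = 24

216, 72, 72, 24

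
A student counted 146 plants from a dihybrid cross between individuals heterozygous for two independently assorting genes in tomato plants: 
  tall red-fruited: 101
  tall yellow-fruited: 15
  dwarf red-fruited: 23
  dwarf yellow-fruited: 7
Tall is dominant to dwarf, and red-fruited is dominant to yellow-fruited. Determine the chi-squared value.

A dihybrid F₂ with independent assortment and complete dominance at both loci gives a 9:3:3:1 phenotypic ratio.
Under the 9:3:3:1 hypothesis (Σ ratio = 16, N = 146):
  tall red-fruited: 146 × 9/16 = 82.125
  tall yellow-fruited: 146 × 3/16 = 27.375
  dwarf red-fruited: 146 × 3/16 = 27.375
  dwarf yellow-fruited: 146 × 1/16 = 9.125
χ² = Σ (O − E)² / E
  tall red-fruited: (101 − 82.125)² / 82.125 = 4.3381
  tall yellow-fruited: (15 − 27.375)² / 27.375 = 5.5942
  dwarf red-fruited: (23 − 27.375)² / 27.375 = 0.6992
  dwarf yellow-fruited: (7 − 9.125)² / 9.125 = 0.4949
χ² = 4.3381 + 5.5942 + 0.6992 + 0.4949 = 11.1264 ≈ 11.126

11.126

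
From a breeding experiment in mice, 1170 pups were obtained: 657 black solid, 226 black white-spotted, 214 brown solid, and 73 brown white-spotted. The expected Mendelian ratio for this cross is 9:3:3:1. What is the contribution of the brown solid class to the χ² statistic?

Under the 9:3:3:1 hypothesis (Σ ratio = 16, N = 1170):
  black solid: 1170 × 9/16 = 658.125
  black white-spotted: 1170 × 3/16 = 219.375
  brown solid: 1170 × 3/16 = 219.375
  brown white-spotted: 1170 × 1/16 = 73.125
Contribution of brown solid: (214 − 219.375)² / 219.375 = 0.1317

0.132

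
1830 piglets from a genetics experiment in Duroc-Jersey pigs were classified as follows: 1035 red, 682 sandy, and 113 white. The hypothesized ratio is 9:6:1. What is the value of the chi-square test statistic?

0.074

Under the 9:6:1 hypothesis (Σ ratio = 16, N = 1830):
  red: 1830 × 9/16 = 1029.375
  sandy: 1830 × 6/16 = 686.25
  white: 1830 × 1/16 = 114.375
χ² = Σ (O − E)² / E
  red: (1035 − 1029.375)² / 1029.375 = 0.0307
  sandy: (682 − 686.25)² / 686.25 = 0.0263
  white: (113 − 114.375)² / 114.375 = 0.0165
χ² = 0.0307 + 0.0263 + 0.0165 = 0.0735 ≈ 0.074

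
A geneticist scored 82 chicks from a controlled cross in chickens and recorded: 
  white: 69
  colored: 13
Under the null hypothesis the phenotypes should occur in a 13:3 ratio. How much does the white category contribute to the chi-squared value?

0.085

The 13:3 ratio has 16 parts, so with N = 82 the expected counts are:
  white: 82 × 13/16 = 66.625
  colored: 82 × 3/16 = 15.375
Contribution of white: (69 − 66.625)² / 66.625 = 0.0847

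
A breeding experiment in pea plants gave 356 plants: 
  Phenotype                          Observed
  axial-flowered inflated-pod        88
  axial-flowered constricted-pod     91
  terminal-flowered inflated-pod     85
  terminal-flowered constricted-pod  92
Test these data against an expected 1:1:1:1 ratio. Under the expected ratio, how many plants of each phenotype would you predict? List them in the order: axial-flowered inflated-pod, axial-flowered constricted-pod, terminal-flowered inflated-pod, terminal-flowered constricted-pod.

The 1:1:1:1 ratio has 4 parts, so with N = 356 the expected counts are:
  axial-flowered inflated-pod: 356 × 1/4 = 89
  axial-flowered constricted-pod: 356 × 1/4 = 89
  terminal-flowered inflated-pod: 356 × 1/4 = 89
  terminal-flowered constricted-pod: 356 × 1/4 = 89

89, 89, 89, 89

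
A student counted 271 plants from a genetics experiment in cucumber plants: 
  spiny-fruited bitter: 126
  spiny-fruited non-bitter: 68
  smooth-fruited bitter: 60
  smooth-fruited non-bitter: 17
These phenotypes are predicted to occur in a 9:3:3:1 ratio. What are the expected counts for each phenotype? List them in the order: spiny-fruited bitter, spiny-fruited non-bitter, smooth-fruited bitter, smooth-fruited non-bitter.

Under the 9:3:3:1 hypothesis (Σ ratio = 16, N = 271):
  spiny-fruited bitter: 271 × 9/16 = 152.4375
  spiny-fruited non-bitter: 271 × 3/16 = 50.8125
  smooth-fruited bitter: 271 × 3/16 = 50.8125
  smooth-fruited non-bitter: 271 × 1/16 = 16.9375

152.4375, 50.8125, 50.8125, 16.9375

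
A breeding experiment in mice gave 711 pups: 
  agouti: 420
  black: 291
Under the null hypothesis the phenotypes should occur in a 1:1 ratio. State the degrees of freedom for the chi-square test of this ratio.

A goodness-of-fit test with 2 phenotype classes has df = 2 − 1 = 1.

1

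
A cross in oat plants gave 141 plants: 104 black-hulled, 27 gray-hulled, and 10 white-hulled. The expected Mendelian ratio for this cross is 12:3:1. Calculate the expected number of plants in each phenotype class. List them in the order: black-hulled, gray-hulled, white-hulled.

Total ratio parts = 16. Expected numbers out of 141:
  black-hulled: 141 × 12/16 = 105.75
  gray-hulled: 141 × 3/16 = 26.4375
  white-hulled: 141 × 1/16 = 8.8125

105.75, 26.4375, 8.8125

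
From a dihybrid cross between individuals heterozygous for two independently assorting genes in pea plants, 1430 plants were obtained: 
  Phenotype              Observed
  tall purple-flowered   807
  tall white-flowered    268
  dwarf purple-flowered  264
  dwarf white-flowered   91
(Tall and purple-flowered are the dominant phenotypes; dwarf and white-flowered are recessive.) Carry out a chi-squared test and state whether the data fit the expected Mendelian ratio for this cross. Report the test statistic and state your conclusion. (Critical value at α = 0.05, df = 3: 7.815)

A dihybrid F₂ with independent assortment and complete dominance at both loci gives a 9:3:3:1 phenotypic ratio.
Total ratio parts = 16. Expected numbers out of 1430:
  tall purple-flowered: 1430 × 9/16 = 804.375
  tall white-flowered: 1430 × 3/16 = 268.125
  dwarf purple-flowered: 1430 × 3/16 = 268.125
  dwarf white-flowered: 1430 × 1/16 = 89.375
χ² = Σ (O − E)² / E
  tall purple-flowered: (807 − 804.375)² / 804.375 = 0.0086
  tall white-flowered: (268 − 268.125)² / 268.125 = 0.0001
  dwarf purple-flowered: (264 − 268.125)² / 268.125 = 0.0635
  dwarf white-flowered: (91 − 89.375)² / 89.375 = 0.0295
χ² = 0.0086 + 0.0001 + 0.0635 + 0.0295 = 0.1017 ≈ 0.102
Degrees of freedom = 4 − 1 = 3; critical value at α = 0.05 is 7.815.
Since 0.102 < 7.815, we fail to reject the null hypothesis — the data are consistent with the 9:3:3:1 ratio.

0.102; consistent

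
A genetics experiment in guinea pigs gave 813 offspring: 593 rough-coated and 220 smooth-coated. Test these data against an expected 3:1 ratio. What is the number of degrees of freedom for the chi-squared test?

1

A goodness-of-fit test with 2 phenotype classes has df = 2 − 1 = 1.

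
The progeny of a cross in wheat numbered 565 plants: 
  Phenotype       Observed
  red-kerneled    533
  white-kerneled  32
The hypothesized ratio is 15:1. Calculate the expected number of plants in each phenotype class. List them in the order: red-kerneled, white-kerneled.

Total ratio parts = 16. Expected numbers out of 565:
  red-kerneled: 565 × 15/16 = 529.6875
  white-kerneled: 565 × 1/16 = 35.3125

529.6875, 35.3125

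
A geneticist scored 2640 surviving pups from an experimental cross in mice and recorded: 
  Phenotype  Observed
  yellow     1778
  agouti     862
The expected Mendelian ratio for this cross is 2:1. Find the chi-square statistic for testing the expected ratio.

0.552

Under the 2:1 hypothesis (Σ ratio = 3, N = 2640):
  yellow: 2640 × 2/3 = 1760
  agouti: 2640 × 1/3 = 880
χ² = Σ (O − E)² / E
  yellow: (1778 − 1760)² / 1760 = 0.1841
  agouti: (862 − 880)² / 880 = 0.3682
χ² = 0.1841 + 0.3682 = 0.5523 ≈ 0.552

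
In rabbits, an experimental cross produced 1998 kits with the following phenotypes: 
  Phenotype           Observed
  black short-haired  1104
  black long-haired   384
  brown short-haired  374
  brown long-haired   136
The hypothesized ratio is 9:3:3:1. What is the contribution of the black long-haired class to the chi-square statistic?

0.235

Total ratio parts = 16. Expected numbers out of 1998:
  black short-haired: 1998 × 9/16 = 1123.875
  black long-haired: 1998 × 3/16 = 374.625
  brown short-haired: 1998 × 3/16 = 374.625
  brown long-haired: 1998 × 1/16 = 124.875
Contribution of black long-haired: (384 − 374.625)² / 374.625 = 0.2346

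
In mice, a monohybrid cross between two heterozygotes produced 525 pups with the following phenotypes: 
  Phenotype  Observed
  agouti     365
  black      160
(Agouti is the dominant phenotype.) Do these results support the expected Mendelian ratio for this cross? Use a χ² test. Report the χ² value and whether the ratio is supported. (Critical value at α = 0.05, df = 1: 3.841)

For a monohybrid cross between heterozygotes with complete dominance, the expected phenotypic ratio is 3:1.
Under the 3:1 hypothesis (Σ ratio = 4, N = 525):
  agouti: 525 × 3/4 = 393.75
  black: 525 × 1/4 = 131.25
χ² = Σ (O − E)² / E
  agouti: (365 − 393.75)² / 393.75 = 2.0992
  black: (160 − 131.25)² / 131.25 = 6.2976
χ² = 2.0992 + 6.2976 = 8.3968 ≈ 8.397
Degrees of freedom = 2 − 1 = 1; critical value at α = 0.05 is 3.841.
Since 8.397 > 3.841, we reject the null hypothesis — the data do not fit the 3:1 ratio.

8.397; not consistent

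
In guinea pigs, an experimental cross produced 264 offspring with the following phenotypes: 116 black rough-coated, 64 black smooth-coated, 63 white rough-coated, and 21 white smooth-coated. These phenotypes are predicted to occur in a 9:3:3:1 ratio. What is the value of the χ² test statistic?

16.269

Expected counts for N = 264 under a 9:3:3:1 ratio (total parts = 16):
  black rough-coated: 264 × 9/16 = 148.5
  black smooth-coated: 264 × 3/16 = 49.5
  white rough-coated: 264 × 3/16 = 49.5
  white smooth-coated: 264 × 1/16 = 16.5
χ² = Σ (O − E)² / E
  black rough-coated: (116 − 148.5)² / 148.5 = 7.1128
  black smooth-coated: (64 − 49.5)² / 49.5 = 4.2475
  white rough-coated: (63 − 49.5)² / 49.5 = 3.6818
  white smooth-coated: (21 − 16.5)² / 16.5 = 1.2273
χ² = 7.1128 + 4.2475 + 3.6818 + 1.2273 = 16.2694 ≈ 16.269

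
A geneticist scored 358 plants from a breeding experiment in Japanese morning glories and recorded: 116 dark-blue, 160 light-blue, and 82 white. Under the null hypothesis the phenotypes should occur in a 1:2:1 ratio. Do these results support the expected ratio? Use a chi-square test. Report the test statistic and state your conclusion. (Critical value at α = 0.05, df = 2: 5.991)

10.492; not consistent

Expected counts for N = 358 under a 1:2:1 ratio (total parts = 4):
  dark-blue: 358 × 1/4 = 89.5
  light-blue: 358 × 2/4 = 179
  white: 358 × 1/4 = 89.5
χ² = Σ (O − E)² / E
  dark-blue: (116 − 89.5)² / 89.5 = 7.8464
  light-blue: (160 − 179)² / 179 = 2.0168
  white: (82 − 89.5)² / 89.5 = 0.6285
χ² = 7.8464 + 2.0168 + 0.6285 = 10.4917 ≈ 10.492
Degrees of freedom = 3 − 1 = 2; critical value at α = 0.05 is 5.991.
Since 10.492 > 5.991, we reject the null hypothesis — the data do not fit the 1:2:1 ratio.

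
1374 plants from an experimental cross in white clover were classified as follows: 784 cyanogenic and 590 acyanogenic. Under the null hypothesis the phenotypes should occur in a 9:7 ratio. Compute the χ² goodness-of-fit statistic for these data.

The 9:7 ratio has 16 parts, so with N = 1374 the expected counts are:
  cyanogenic: 1374 × 9/16 = 772.875
  acyanogenic: 1374 × 7/16 = 601.125
χ² = Σ (O − E)² / E
  cyanogenic: (784 − 772.875)² / 772.875 = 0.1601
  acyanogenic: (590 − 601.125)² / 601.125 = 0.2059
χ² = 0.1601 + 0.2059 = 0.366

0.366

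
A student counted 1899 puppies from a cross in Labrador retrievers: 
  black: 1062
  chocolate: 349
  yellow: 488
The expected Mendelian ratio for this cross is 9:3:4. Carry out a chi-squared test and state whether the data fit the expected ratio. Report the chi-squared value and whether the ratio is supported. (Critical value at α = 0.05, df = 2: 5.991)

0.546; consistent

The 9:3:4 ratio has 16 parts, so with N = 1899 the expected counts are:
  black: 1899 × 9/16 = 1068.1875
  chocolate: 1899 × 3/16 = 356.0625
  yellow: 1899 × 4/16 = 474.75
χ² = Σ (O − E)² / E
  black: (1062 − 1068.1875)² / 1068.1875 = 0.0358
  chocolate: (349 − 356.0625)² / 356.0625 = 0.1401
  yellow: (488 − 474.75)² / 474.75 = 0.3698
χ² = 0.0358 + 0.1401 + 0.3698 = 0.5457 ≈ 0.546
Degrees of freedom = 3 − 1 = 2; critical value at α = 0.05 is 5.991.
Since 0.546 < 5.991, we fail to reject the null hypothesis — the data are consistent with the 9:3:4 ratio.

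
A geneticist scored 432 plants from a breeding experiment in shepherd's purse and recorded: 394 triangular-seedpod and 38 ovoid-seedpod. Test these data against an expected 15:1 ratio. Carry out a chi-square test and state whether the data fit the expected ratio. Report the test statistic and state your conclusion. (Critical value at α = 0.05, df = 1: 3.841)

4.780; not consistent

The 15:1 ratio has 16 parts, so with N = 432 the expected counts are:
  triangular-seedpod: 432 × 15/16 = 405
  ovoid-seedpod: 432 × 1/16 = 27
χ² = Σ (O − E)² / E
  triangular-seedpod: (394 − 405)² / 405 = 0.2988
  ovoid-seedpod: (38 − 27)² / 27 = 4.4815
χ² = 0.2988 + 4.4815 = 4.7803 ≈ 4.780
Degrees of freedom = 2 − 1 = 1; critical value at α = 0.05 is 3.841.
Since 4.780 > 3.841, we reject the null hypothesis — the data do not fit the 15:1 ratio.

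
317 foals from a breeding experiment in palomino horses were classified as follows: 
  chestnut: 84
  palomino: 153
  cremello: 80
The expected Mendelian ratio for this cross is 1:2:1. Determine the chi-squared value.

Expected counts for N = 317 under a 1:2:1 ratio (total parts = 4):
  chestnut: 317 × 1/4 = 79.25
  palomino: 317 × 2/4 = 158.5
  cremello: 317 × 1/4 = 79.25
χ² = Σ (O − E)² / E
  chestnut: (84 − 79.25)² / 79.25 = 0.2847
  palomino: (153 − 158.5)² / 158.5 = 0.1909
  cremello: (80 − 79.25)² / 79.25 = 0.0071
χ² = 0.2847 + 0.1909 + 0.0071 = 0.4827 ≈ 0.483

0.483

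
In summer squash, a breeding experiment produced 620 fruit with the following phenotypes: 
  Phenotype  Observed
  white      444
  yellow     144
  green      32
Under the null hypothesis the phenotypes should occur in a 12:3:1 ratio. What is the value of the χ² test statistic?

Total ratio parts = 16. Expected numbers out of 620:
  white: 620 × 12/16 = 465
  yellow: 620 × 3/16 = 116.25
  green: 620 × 1/16 = 38.75
χ² = Σ (O − E)² / E
  white: (444 − 465)² / 465 = 0.9484
  yellow: (144 − 116.25)² / 116.25 = 6.6242
  green: (32 − 38.75)² / 38.75 = 1.1758
χ² = 0.9484 + 6.6242 + 1.1758 = 8.7484 ≈ 8.748

8.748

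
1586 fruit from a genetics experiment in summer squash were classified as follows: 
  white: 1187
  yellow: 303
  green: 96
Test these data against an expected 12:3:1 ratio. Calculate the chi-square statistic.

0.210

Expected counts for N = 1586 under a 12:3:1 ratio (total parts = 16):
  white: 1586 × 12/16 = 1189.5
  yellow: 1586 × 3/16 = 297.375
  green: 1586 × 1/16 = 99.125
χ² = Σ (O − E)² / E
  white: (1187 − 1189.5)² / 1189.5 = 0.0053
  yellow: (303 − 297.375)² / 297.375 = 0.1064
  green: (96 − 99.125)² / 99.125 = 0.0985
χ² = 0.0053 + 0.1064 + 0.0985 = 0.2102 ≈ 0.210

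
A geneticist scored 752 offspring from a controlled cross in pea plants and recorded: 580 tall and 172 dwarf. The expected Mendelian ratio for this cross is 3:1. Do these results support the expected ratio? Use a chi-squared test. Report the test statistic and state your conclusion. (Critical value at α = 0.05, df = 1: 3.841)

1.816; consistent

The 3:1 ratio has 4 parts, so with N = 752 the expected counts are:
  tall: 752 × 3/4 = 564
  dwarf: 752 × 1/4 = 188
χ² = Σ (O − E)² / E
  tall: (580 − 564)² / 564 = 0.4539
  dwarf: (172 − 188)² / 188 = 1.3617
χ² = 0.4539 + 1.3617 = 1.8156 ≈ 1.816
Degrees of freedom = 2 − 1 = 1; critical value at α = 0.05 is 3.841.
Since 1.816 < 3.841, we fail to reject the null hypothesis — the data are consistent with the 3:1 ratio.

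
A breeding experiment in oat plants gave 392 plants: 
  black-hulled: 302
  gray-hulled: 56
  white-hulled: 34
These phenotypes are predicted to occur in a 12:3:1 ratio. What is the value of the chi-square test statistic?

8.068

The 12:3:1 ratio has 16 parts, so with N = 392 the expected counts are:
  black-hulled: 392 × 12/16 = 294
  gray-hulled: 392 × 3/16 = 73.5
  white-hulled: 392 × 1/16 = 24.5
χ² = Σ (O − E)² / E
  black-hulled: (302 − 294)² / 294 = 0.2177
  gray-hulled: (56 − 73.5)² / 73.5 = 4.1667
  white-hulled: (34 − 24.5)² / 24.5 = 3.6837
χ² = 0.2177 + 4.1667 + 3.6837 = 8.0681 ≈ 8.068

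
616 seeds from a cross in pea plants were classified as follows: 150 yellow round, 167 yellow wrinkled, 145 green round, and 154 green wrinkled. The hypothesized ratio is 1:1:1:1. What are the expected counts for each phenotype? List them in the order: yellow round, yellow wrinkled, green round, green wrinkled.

154, 154, 154, 154

The 1:1:1:1 ratio has 4 parts, so with N = 616 the expected counts are:
  yellow round: 616 × 1/4 = 154
  yellow wrinkled: 616 × 1/4 = 154
  green round: 616 × 1/4 = 154
  green wrinkled: 616 × 1/4 = 154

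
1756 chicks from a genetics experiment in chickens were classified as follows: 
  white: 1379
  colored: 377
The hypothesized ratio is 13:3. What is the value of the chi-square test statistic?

Expected counts for N = 1756 under a 13:3 ratio (total parts = 16):
  white: 1756 × 13/16 = 1426.75
  colored: 1756 × 3/16 = 329.25
χ² = Σ (O − E)² / E
  white: (1379 − 1426.75)² / 1426.75 = 1.5981
  colored: (377 − 329.25)² / 329.25 = 6.9250
χ² = 1.5981 + 6.9250 = 8.5231 ≈ 8.523

8.523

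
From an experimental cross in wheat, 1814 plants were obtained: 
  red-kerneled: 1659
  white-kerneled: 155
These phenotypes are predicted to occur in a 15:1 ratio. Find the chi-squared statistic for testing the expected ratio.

16.301

Under the 15:1 hypothesis (Σ ratio = 16, N = 1814):
  red-kerneled: 1814 × 15/16 = 1700.625
  white-kerneled: 1814 × 1/16 = 113.375
χ² = Σ (O − E)² / E
  red-kerneled: (1659 − 1700.625)² / 1700.625 = 1.0188
  white-kerneled: (155 − 113.375)² / 113.375 = 15.2824
χ² = 1.0188 + 15.2824 = 16.3012 ≈ 16.301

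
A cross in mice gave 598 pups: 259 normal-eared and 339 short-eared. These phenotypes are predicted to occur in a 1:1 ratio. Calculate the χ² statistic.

10.702

Under the 1:1 hypothesis (Σ ratio = 2, N = 598):
  normal-eared: 598 × 1/2 = 299
  short-eared: 598 × 1/2 = 299
χ² = Σ (O − E)² / E
  normal-eared: (259 − 299)² / 299 = 5.3512
  short-eared: (339 − 299)² / 299 = 5.3512
χ² = 5.3512 + 5.3512 = 10.7024 ≈ 10.702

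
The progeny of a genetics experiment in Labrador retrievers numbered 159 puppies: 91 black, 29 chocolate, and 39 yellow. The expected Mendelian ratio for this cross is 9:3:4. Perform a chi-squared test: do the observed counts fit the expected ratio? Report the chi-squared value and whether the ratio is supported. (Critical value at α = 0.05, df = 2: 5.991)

The 9:3:4 ratio has 16 parts, so with N = 159 the expected counts are:
  black: 159 × 9/16 = 89.4375
  chocolate: 159 × 3/16 = 29.8125
  yellow: 159 × 4/16 = 39.75
χ² = Σ (O − E)² / E
  black: (91 − 89.4375)² / 89.4375 = 0.0273
  chocolate: (29 − 29.8125)² / 29.8125 = 0.0221
  yellow: (39 − 39.75)² / 39.75 = 0.0142
χ² = 0.0273 + 0.0221 + 0.0142 = 0.0636 ≈ 0.064
Degrees of freedom = 3 − 1 = 2; critical value at α = 0.05 is 5.991.
Since 0.064 < 5.991, we fail to reject the null hypothesis — the data are consistent with the 9:3:4 ratio.

0.064; consistent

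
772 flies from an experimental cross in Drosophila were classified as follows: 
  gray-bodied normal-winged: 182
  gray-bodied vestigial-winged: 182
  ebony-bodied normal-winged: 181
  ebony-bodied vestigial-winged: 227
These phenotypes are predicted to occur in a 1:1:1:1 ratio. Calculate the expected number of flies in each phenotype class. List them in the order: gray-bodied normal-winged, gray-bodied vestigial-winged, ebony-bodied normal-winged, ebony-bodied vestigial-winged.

Expected counts for N = 772 under a 1:1:1:1 ratio (total parts = 4):
  gray-bodied normal-winged: 772 × 1/4 = 193
  gray-bodied vestigial-winged: 772 × 1/4 = 193
  ebony-bodied normal-winged: 772 × 1/4 = 193
  ebony-bodied vestigial-winged: 772 × 1/4 = 193

193, 193, 193, 193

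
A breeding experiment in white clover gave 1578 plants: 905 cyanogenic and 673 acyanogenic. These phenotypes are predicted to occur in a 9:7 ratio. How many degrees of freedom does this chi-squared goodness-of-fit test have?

1

A goodness-of-fit test with 2 phenotype classes has df = 2 − 1 = 1.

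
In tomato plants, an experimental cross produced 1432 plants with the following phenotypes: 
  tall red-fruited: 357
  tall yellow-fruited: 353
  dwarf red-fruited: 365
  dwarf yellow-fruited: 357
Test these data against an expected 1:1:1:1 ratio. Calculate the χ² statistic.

0.212

The 1:1:1:1 ratio has 4 parts, so with N = 1432 the expected counts are:
  tall red-fruited: 1432 × 1/4 = 358
  tall yellow-fruited: 1432 × 1/4 = 358
  dwarf red-fruited: 1432 × 1/4 = 358
  dwarf yellow-fruited: 1432 × 1/4 = 358
χ² = Σ (O − E)² / E
  tall red-fruited: (357 − 358)² / 358 = 0.0028
  tall yellow-fruited: (353 − 358)² / 358 = 0.0698
  dwarf red-fruited: (365 − 358)² / 358 = 0.1369
  dwarf yellow-fruited: (357 − 358)² / 358 = 0.0028
χ² = 0.0028 + 0.0698 + 0.1369 + 0.0028 = 0.2123 ≈ 0.212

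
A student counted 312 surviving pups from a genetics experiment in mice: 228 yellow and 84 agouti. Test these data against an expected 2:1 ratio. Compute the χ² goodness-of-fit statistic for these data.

5.769

Expected counts for N = 312 under a 2:1 ratio (total parts = 3):
  yellow: 312 × 2/3 = 208
  agouti: 312 × 1/3 = 104
χ² = Σ (O − E)² / E
  yellow: (228 − 208)² / 208 = 1.9231
  agouti: (84 − 104)² / 104 = 3.8462
χ² = 1.9231 + 3.8462 = 5.7693 ≈ 5.769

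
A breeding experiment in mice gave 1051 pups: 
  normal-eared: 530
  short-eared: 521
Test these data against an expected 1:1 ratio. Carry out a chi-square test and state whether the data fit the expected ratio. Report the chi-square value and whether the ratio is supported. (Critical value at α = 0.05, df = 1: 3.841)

Total ratio parts = 2. Expected numbers out of 1051:
  normal-eared: 1051 × 1/2 = 525.5
  short-eared: 1051 × 1/2 = 525.5
χ² = Σ (O − E)² / E
  normal-eared: (530 − 525.5)² / 525.5 = 0.0385
  short-eared: (521 − 525.5)² / 525.5 = 0.0385
χ² = 0.0385 + 0.0385 = 0.077
Degrees of freedom = 2 − 1 = 1; critical value at α = 0.05 is 3.841.
Since 0.077 < 3.841, we fail to reject the null hypothesis — the data are consistent with the 1:1 ratio.

0.077; consistent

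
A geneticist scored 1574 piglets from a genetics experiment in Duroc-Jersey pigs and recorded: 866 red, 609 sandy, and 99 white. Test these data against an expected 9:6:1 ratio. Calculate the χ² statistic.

1.024

Expected counts for N = 1574 under a 9:6:1 ratio (total parts = 16):
  red: 1574 × 9/16 = 885.375
  sandy: 1574 × 6/16 = 590.25
  white: 1574 × 1/16 = 98.375
χ² = Σ (O − E)² / E
  red: (866 − 885.375)² / 885.375 = 0.4240
  sandy: (609 − 590.25)² / 590.25 = 0.5956
  white: (99 − 98.375)² / 98.375 = 0.0040
χ² = 0.4240 + 0.5956 + 0.0040 = 1.0236 ≈ 1.024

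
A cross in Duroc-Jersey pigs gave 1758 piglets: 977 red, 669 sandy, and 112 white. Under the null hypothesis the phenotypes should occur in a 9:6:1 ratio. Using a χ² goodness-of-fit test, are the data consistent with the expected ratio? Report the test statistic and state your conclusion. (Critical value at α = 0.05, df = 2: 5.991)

0.328; consistent

Expected counts for N = 1758 under a 9:6:1 ratio (total parts = 16):
  red: 1758 × 9/16 = 988.875
  sandy: 1758 × 6/16 = 659.25
  white: 1758 × 1/16 = 109.875
χ² = Σ (O − E)² / E
  red: (977 − 988.875)² / 988.875 = 0.1426
  sandy: (669 − 659.25)² / 659.25 = 0.1442
  white: (112 − 109.875)² / 109.875 = 0.0411
χ² = 0.1426 + 0.1442 + 0.0411 = 0.3279 ≈ 0.328
Degrees of freedom = 3 − 1 = 2; critical value at α = 0.05 is 5.991.
Since 0.328 < 5.991, we fail to reject the null hypothesis — the data are consistent with the 9:6:1 ratio.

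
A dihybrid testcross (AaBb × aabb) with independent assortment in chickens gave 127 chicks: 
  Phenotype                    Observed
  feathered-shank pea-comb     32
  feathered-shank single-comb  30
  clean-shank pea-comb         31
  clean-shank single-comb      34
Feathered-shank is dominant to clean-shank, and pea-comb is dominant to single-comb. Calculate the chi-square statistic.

A dihybrid testcross with independent assortment gives a 1:1:1:1 ratio.
Total ratio parts = 4. Expected numbers out of 127:
  feathered-shank pea-comb: 127 × 1/4 = 31.75
  feathered-shank single-comb: 127 × 1/4 = 31.75
  clean-shank pea-comb: 127 × 1/4 = 31.75
  clean-shank single-comb: 127 × 1/4 = 31.75
χ² = Σ (O − E)² / E
  feathered-shank pea-comb: (32 − 31.75)² / 31.75 = 0.0020
  feathered-shank single-comb: (30 − 31.75)² / 31.75 = 0.0965
  clean-shank pea-comb: (31 − 31.75)² / 31.75 = 0.0177
  clean-shank single-comb: (34 − 31.75)² / 31.75 = 0.1594
χ² = 0.0020 + 0.0965 + 0.0177 + 0.1594 = 0.2756 ≈ 0.276

0.276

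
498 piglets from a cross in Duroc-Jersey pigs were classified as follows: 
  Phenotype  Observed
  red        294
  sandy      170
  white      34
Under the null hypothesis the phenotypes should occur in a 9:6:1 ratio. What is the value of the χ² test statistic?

Total ratio parts = 16. Expected numbers out of 498:
  red: 498 × 9/16 = 280.125
  sandy: 498 × 6/16 = 186.75
  white: 498 × 1/16 = 31.125
χ² = Σ (O − E)² / E
  red: (294 − 280.125)² / 280.125 = 0.6872
  sandy: (170 − 186.75)² / 186.75 = 1.5023
  white: (34 − 31.125)² / 31.125 = 0.2656
χ² = 0.6872 + 1.5023 + 0.2656 = 2.4551 ≈ 2.455

2.455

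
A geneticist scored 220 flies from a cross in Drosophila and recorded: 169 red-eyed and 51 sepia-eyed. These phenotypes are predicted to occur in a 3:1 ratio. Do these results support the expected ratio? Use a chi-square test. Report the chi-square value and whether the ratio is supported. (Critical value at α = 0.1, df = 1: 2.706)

Expected counts for N = 220 under a 3:1 ratio (total parts = 4):
  red-eyed: 220 × 3/4 = 165
  sepia-eyed: 220 × 1/4 = 55
χ² = Σ (O − E)² / E
  red-eyed: (169 − 165)² / 165 = 0.0970
  sepia-eyed: (51 − 55)² / 55 = 0.2909
χ² = 0.0970 + 0.2909 = 0.3879 ≈ 0.388
Degrees of freedom = 2 − 1 = 1; critical value at α = 0.1 is 2.706.
Since 0.388 < 2.706, we fail to reject the null hypothesis — the data are consistent with the 3:1 ratio.

0.388; consistent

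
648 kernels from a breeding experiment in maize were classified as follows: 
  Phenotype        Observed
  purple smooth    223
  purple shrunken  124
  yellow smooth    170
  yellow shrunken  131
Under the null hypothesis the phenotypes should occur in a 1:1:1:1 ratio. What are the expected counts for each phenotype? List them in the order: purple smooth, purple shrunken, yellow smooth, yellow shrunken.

Expected counts for N = 648 under a 1:1:1:1 ratio (total parts = 4):
  purple smooth: 648 × 1/4 = 162
  purple shrunken: 648 × 1/4 = 162
  yellow smooth: 648 × 1/4 = 162
  yellow shrunken: 648 × 1/4 = 162

162, 162, 162, 162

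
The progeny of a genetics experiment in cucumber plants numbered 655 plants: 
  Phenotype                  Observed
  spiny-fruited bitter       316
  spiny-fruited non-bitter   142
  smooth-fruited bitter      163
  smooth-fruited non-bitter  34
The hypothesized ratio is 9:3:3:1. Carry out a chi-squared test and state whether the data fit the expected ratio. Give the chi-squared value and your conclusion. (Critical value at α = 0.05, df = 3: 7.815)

The 9:3:3:1 ratio has 16 parts, so with N = 655 the expected counts are:
  spiny-fruited bitter: 655 × 9/16 = 368.4375
  spiny-fruited non-bitter: 655 × 3/16 = 122.8125
  smooth-fruited bitter: 655 × 3/16 = 122.8125
  smooth-fruited non-bitter: 655 × 1/16 = 40.9375
χ² = Σ (O − E)² / E
  spiny-fruited bitter: (316 − 368.4375)² / 368.4375 = 7.4631
  spiny-fruited non-bitter: (142 − 122.8125)² / 122.8125 = 2.9977
  smooth-fruited bitter: (163 − 122.8125)² / 122.8125 = 13.1504
  smooth-fruited non-bitter: (34 − 40.9375)² / 40.9375 = 1.1757
χ² = 7.4631 + 2.9977 + 13.1504 + 1.1757 = 24.7869 ≈ 24.787
Degrees of freedom = 4 − 1 = 3; critical value at α = 0.05 is 7.815.
Since 24.787 > 7.815, we reject the null hypothesis — the data do not fit the 9:3:3:1 ratio.

24.787; not consistent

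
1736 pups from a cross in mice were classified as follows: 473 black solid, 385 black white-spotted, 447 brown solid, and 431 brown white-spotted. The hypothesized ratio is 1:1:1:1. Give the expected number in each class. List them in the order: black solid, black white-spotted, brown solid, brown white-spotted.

Total ratio parts = 4. Expected numbers out of 1736:
  black solid: 1736 × 1/4 = 434
  black white-spotted: 1736 × 1/4 = 434
  brown solid: 1736 × 1/4 = 434
  brown white-spotted: 1736 × 1/4 = 434

434, 434, 434, 434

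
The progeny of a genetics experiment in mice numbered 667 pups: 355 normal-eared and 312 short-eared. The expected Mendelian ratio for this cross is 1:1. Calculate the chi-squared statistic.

Total ratio parts = 2. Expected numbers out of 667:
  normal-eared: 667 × 1/2 = 333.5
  short-eared: 667 × 1/2 = 333.5
χ² = Σ (O − E)² / E
  normal-eared: (355 − 333.5)² / 333.5 = 1.3861
  short-eared: (312 − 333.5)² / 333.5 = 1.3861
χ² = 1.3861 + 1.3861 = 2.7722 ≈ 2.772

2.772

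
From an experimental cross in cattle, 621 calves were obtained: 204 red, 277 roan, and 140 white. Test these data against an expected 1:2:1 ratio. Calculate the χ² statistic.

Total ratio parts = 4. Expected numbers out of 621:
  red: 621 × 1/4 = 155.25
  roan: 621 × 2/4 = 310.5
  white: 621 × 1/4 = 155.25
χ² = Σ (O − E)² / E
  red: (204 − 155.25)² / 155.25 = 15.3080
  roan: (277 − 310.5)² / 310.5 = 3.6143
  white: (140 − 155.25)² / 155.25 = 1.4980
χ² = 15.3080 + 3.6143 + 1.4980 = 20.4203 ≈ 20.420

20.420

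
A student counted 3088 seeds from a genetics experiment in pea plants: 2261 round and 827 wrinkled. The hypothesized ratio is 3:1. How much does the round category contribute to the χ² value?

1.306

Expected counts for N = 3088 under a 3:1 ratio (total parts = 4):
  round: 3088 × 3/4 = 2316
  wrinkled: 3088 × 1/4 = 772
Contribution of round: (2261 − 2316)² / 2316 = 1.3061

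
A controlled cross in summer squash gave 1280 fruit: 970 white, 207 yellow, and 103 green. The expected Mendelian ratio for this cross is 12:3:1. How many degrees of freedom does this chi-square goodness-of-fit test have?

2

A goodness-of-fit test with 3 phenotype classes has df = 3 − 1 = 2.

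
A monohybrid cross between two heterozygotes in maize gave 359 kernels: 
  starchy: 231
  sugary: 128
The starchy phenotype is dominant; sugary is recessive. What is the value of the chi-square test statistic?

For a monohybrid cross between heterozygotes with complete dominance, the expected phenotypic ratio is 3:1.
Total ratio parts = 4. Expected numbers out of 359:
  starchy: 359 × 3/4 = 269.25
  sugary: 359 × 1/4 = 89.75
χ² = Σ (O − E)² / E
  starchy: (231 − 269.25)² / 269.25 = 5.4338
  sugary: (128 − 89.75)² / 89.75 = 16.3015
χ² = 5.4338 + 16.3015 = 21.7353 ≈ 21.735

21.735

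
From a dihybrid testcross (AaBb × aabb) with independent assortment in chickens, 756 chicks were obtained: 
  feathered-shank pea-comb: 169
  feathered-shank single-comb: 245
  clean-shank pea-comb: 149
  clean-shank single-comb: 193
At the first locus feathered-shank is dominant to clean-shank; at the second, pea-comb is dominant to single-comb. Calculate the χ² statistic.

27.259

A dihybrid testcross with independent assortment gives a 1:1:1:1 ratio.
Total ratio parts = 4. Expected numbers out of 756:
  feathered-shank pea-comb: 756 × 1/4 = 189
  feathered-shank single-comb: 756 × 1/4 = 189
  clean-shank pea-comb: 756 × 1/4 = 189
  clean-shank single-comb: 756 × 1/4 = 189
χ² = Σ (O − E)² / E
  feathered-shank pea-comb: (169 − 189)² / 189 = 2.1164
  feathered-shank single-comb: (245 − 189)² / 189 = 16.5926
  clean-shank pea-comb: (149 − 189)² / 189 = 8.4656
  clean-shank single-comb: (193 − 189)² / 189 = 0.0847
χ² = 2.1164 + 16.5926 + 8.4656 + 0.0847 = 27.2593 ≈ 27.259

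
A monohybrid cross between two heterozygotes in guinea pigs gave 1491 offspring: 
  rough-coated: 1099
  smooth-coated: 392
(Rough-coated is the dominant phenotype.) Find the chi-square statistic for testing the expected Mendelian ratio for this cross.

For a monohybrid cross between heterozygotes with complete dominance, the expected phenotypic ratio is 3:1.
Total ratio parts = 4. Expected numbers out of 1491:
  rough-coated: 1491 × 3/4 = 1118.25
  smooth-coated: 1491 × 1/4 = 372.75
χ² = Σ (O − E)² / E
  rough-coated: (1099 − 1118.25)² / 1118.25 = 0.3314
  smooth-coated: (392 − 372.75)² / 372.75 = 0.9941
χ² = 0.3314 + 0.9941 = 1.3255 ≈ 1.326

1.326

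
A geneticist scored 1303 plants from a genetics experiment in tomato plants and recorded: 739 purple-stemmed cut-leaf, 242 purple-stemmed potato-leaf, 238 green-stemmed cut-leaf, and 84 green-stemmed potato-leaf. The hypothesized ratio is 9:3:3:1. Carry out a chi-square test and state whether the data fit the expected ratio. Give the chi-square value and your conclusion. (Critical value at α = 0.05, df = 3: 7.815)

0.316; consistent

Total ratio parts = 16. Expected numbers out of 1303:
  purple-stemmed cut-leaf: 1303 × 9/16 = 732.9375
  purple-stemmed potato-leaf: 1303 × 3/16 = 244.3125
  green-stemmed cut-leaf: 1303 × 3/16 = 244.3125
  green-stemmed potato-leaf: 1303 × 1/16 = 81.4375
χ² = Σ (O − E)² / E
  purple-stemmed cut-leaf: (739 − 732.9375)² / 732.9375 = 0.0501
  purple-stemmed potato-leaf: (242 − 244.3125)² / 244.3125 = 0.0219
  green-stemmed cut-leaf: (238 − 244.3125)² / 244.3125 = 0.1631
  green-stemmed potato-leaf: (84 − 81.4375)² / 81.4375 = 0.0806
χ² = 0.0501 + 0.0219 + 0.1631 + 0.0806 = 0.3157 ≈ 0.316
Degrees of freedom = 4 − 1 = 3; critical value at α = 0.05 is 7.815.
Since 0.316 < 7.815, we fail to reject the null hypothesis — the data are consistent with the 9:3:3:1 ratio.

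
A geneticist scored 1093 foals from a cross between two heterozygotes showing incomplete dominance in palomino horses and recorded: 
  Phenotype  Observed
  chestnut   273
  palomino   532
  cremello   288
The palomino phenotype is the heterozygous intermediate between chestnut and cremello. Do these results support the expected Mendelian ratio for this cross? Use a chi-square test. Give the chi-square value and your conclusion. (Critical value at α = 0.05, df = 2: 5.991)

1.181; consistent

With incomplete dominance, a heterozygote × heterozygote cross gives a 1:2:1 phenotypic ratio.
The 1:2:1 ratio has 4 parts, so with N = 1093 the expected counts are:
  chestnut: 1093 × 1/4 = 273.25
  palomino: 1093 × 2/4 = 546.5
  cremello: 1093 × 1/4 = 273.25
χ² = Σ (O − E)² / E
  chestnut: (273 − 273.25)² / 273.25 = 0.0002
  palomino: (532 − 546.5)² / 546.5 = 0.3847
  cremello: (288 − 273.25)² / 273.25 = 0.7962
χ² = 0.0002 + 0.3847 + 0.7962 = 1.1811 ≈ 1.181
Degrees of freedom = 3 − 1 = 2; critical value at α = 0.05 is 5.991.
Since 1.181 < 5.991, we fail to reject the null hypothesis — the data are consistent with the 1:2:1 ratio.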